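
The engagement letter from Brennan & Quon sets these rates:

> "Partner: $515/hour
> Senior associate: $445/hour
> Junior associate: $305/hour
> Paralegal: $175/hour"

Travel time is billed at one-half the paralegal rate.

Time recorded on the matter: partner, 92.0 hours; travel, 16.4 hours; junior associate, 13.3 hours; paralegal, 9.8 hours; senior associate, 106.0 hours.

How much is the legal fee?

Partner: 92.0 × $515 = $47,380.00
Senior associate: 106.0 × $445 = $47,170.00
Junior associate: 13.3 × $305 = $4,056.50
Paralegal: 9.8 × $175 = $1,715.00
Subtotal: $47,380.00 + $47,170.00 + $4,056.50 + $1,715.00 = $100,321.50
Travel: 16.4 × ($175 ÷ 2) = 16.4 × $87.50 = $1,435.00
Total: $100,321.50 + $1,435.00 = $101,756.50

$101,756.50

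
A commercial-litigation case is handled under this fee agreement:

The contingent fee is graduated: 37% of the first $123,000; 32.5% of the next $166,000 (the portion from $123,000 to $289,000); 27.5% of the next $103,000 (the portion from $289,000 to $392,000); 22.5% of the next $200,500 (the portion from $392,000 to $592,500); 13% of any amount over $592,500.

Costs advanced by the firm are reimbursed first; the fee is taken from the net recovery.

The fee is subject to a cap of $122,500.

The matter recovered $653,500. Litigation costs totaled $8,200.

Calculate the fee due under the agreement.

$122,500.00

Fee base (net of costs): $653,500 − $8,200 = $645,300
First $123,000 at 37% = $45,510.00
Next $166,000 at 32.5% = $53,950.00
Next $103,000 at 27.5% = $28,325.00
Next $200,500 at 22.5% = $45,112.50
Remaining $52,800 at 13% = $6,864.00
Fee: $45,510.00 + $53,950.00 + $28,325.00 + $45,112.50 + $6,864.00 = $179,761.50
$179,761.50 exceeds the $122,500 cap, so the fee is capped at $122,500.00.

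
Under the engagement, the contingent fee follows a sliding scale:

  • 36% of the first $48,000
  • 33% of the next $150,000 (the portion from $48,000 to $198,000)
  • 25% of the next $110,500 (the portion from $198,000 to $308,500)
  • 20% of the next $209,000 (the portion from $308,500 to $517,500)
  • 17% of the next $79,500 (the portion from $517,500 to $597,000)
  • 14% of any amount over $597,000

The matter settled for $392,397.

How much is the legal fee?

$111,184.40

First $48,000 at 36% = $17,280.00
Next $150,000 at 33% = $49,500.00
Next $110,500 at 25% = $27,625.00
Remaining $83,897 at 20% = $16,779.40
Fee: $17,280.00 + $49,500.00 + $27,625.00 + $16,779.40 = $111,184.40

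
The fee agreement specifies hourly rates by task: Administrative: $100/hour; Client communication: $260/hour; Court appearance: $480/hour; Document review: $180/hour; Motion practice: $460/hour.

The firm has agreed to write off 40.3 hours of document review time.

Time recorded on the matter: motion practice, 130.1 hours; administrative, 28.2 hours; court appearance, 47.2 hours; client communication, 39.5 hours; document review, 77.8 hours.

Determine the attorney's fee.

Administrative: 28.2 × $100 = $2,820.00
Client communication: 39.5 × $260 = $10,270.00
Court appearance: 47.2 × $480 = $22,656.00
Document review: 77.8 × $180 = $14,004.00
Motion practice: 130.1 × $460 = $59,846.00
Subtotal: $109,596.00
Write-off: 40.3 × $180 = $7,254.00
Total: $109,596.00 − $7,254.00 = $102,342.00

$102,342.00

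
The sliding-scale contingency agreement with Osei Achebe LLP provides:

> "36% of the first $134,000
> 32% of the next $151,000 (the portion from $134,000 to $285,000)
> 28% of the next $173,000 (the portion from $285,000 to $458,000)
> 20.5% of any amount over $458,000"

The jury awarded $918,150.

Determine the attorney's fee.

$239,330.75

First $134,000 at 36% = $48,240.00
Next $151,000 at 32% = $48,320.00
Next $173,000 at 28% = $48,440.00
Remaining $460,150 at 20.5% = $94,330.75
Fee: $48,240.00 + $48,320.00 + $48,440.00 + $94,330.75 = $239,330.75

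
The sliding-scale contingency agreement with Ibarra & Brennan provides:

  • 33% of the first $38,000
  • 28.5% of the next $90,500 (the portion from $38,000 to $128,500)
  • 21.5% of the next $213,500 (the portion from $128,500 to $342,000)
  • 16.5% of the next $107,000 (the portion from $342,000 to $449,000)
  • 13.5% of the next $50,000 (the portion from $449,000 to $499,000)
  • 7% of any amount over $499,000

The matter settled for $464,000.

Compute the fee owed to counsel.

First $38,000 at 33% = $12,540.00
Next $90,500 at 28.5% = $25,792.50
Next $213,500 at 21.5% = $45,902.50
Next $107,000 at 16.5% = $17,655.00
Remaining $15,000 at 13.5% = $2,025.00
Fee: $12,540.00 + $25,792.50 + $45,902.50 + $17,655.00 + $2,025.00 = $103,915.00

$103,915.00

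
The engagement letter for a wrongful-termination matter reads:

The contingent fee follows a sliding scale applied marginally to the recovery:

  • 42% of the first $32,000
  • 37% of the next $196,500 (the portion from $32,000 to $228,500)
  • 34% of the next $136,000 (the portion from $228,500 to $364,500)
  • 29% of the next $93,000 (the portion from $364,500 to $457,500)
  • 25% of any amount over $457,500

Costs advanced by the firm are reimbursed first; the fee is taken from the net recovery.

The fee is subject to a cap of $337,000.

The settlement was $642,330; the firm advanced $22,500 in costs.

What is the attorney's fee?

Fee base (net of costs): $642,330 − $22,500 = $619,830
First $32,000 at 42% = $13,440.00
Next $196,500 at 37% = $72,705.00
Next $136,000 at 34% = $46,240.00
Next $93,000 at 29% = $26,970.00
Remaining $162,330 at 25% = $40,582.50
Fee: $13,440.00 + $72,705.00 + $46,240.00 + $26,970.00 + $40,582.50 = $199,937.50
$199,937.50 is under the $337,000 cap.

$199,937.50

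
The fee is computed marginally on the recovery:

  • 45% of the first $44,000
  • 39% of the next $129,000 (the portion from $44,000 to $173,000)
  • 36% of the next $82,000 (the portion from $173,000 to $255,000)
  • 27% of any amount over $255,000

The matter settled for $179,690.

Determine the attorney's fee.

$72,518.40

First $44,000 at 45% = $19,800.00
Next $129,000 at 39% = $50,310.00
Remaining $6,690 at 36% = $2,408.40
Fee: $19,800.00 + $50,310.00 + $2,408.40 = $72,518.40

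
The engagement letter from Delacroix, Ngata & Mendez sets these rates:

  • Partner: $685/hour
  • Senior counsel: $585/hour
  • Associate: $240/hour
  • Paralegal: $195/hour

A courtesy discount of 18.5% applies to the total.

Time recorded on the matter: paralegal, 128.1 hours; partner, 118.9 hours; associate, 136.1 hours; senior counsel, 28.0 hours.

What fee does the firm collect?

$126,708.05

Partner: 118.9 × $685 = $81,446.50
Senior counsel: 28.0 × $585 = $16,380.00
Associate: 136.1 × $240 = $32,664.00
Paralegal: 128.1 × $195 = $24,979.50
Subtotal: $155,470.00
Less 18.5% discount: −$28,761.95
Total: $155,470.00 − $28,761.95 = $126,708.05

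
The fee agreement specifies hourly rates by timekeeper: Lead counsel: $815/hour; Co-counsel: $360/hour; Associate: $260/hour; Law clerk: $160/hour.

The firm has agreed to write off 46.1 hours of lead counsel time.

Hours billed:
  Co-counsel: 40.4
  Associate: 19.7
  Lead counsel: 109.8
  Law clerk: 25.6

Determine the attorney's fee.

$75,677.50

Lead counsel: 109.8 × $815 = $89,487.00
Co-counsel: 40.4 × $360 = $14,544.00
Associate: 19.7 × $260 = $5,122.00
Law clerk: 25.6 × $160 = $4,096.00
Subtotal: $113,249.00
Write-off: 46.1 × $815 = $37,571.50
Total: $113,249.00 − $37,571.50 = $75,677.50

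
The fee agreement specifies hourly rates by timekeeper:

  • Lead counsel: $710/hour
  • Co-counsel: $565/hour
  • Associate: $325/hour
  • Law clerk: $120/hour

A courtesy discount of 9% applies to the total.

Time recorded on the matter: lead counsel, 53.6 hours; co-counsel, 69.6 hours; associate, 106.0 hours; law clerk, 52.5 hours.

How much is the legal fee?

$107,498.30

Lead counsel: 53.6 × $710 = $38,056.00
Co-counsel: 69.6 × $565 = $39,324.00
Associate: 106.0 × $325 = $34,450.00
Law clerk: 52.5 × $120 = $6,300.00
Subtotal: $118,130.00
Less 9% discount: −$10,631.70
Total: $118,130.00 − $10,631.70 = $107,498.30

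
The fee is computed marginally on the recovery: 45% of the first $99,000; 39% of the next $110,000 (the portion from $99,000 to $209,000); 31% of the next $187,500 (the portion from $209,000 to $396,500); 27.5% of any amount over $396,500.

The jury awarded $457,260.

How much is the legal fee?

First $99,000 at 45% = $44,550.00
Next $110,000 at 39% = $42,900.00
Next $187,500 at 31% = $58,125.00
Remaining $60,760 at 27.5% = $16,709.00
Fee: $44,550.00 + $42,900.00 + $58,125.00 + $16,709.00 = $162,284.00

$162,284.00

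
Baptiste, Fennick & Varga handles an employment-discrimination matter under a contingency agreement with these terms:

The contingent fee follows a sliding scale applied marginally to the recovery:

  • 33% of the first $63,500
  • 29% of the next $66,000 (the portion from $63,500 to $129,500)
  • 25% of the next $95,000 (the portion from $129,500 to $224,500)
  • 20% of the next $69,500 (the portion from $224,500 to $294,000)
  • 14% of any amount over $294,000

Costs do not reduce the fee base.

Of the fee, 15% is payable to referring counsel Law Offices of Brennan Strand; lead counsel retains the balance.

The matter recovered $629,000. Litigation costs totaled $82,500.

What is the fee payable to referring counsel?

$18,696.75

Fee base is the gross recovery, $629,000; costs are reimbursed separately.
First $63,500 at 33% = $20,955.00
Next $66,000 at 29% = $19,140.00
Next $95,000 at 25% = $23,750.00
Next $69,500 at 20% = $13,900.00
Remaining $335,000 at 14% = $46,900.00
Fee: $20,955.00 + $19,140.00 + $23,750.00 + $13,900.00 + $46,900.00 = $124,645.00
Referral share: 15% of $124,645.00 = $18,696.75; lead counsel retains $124,645.00 − $18,696.75 = $105,948.25.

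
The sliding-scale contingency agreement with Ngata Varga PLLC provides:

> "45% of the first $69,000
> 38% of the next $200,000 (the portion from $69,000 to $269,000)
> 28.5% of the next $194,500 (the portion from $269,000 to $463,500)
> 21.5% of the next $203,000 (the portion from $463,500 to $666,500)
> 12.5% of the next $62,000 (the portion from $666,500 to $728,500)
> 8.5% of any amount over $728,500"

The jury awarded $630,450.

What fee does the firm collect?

$198,376.75

First $69,000 at 45% = $31,050.00
Next $200,000 at 38% = $76,000.00
Next $194,500 at 28.5% = $55,432.50
Remaining $166,950 at 21.5% = $35,894.25
Fee: $31,050.00 + $76,000.00 + $55,432.50 + $35,894.25 = $198,376.75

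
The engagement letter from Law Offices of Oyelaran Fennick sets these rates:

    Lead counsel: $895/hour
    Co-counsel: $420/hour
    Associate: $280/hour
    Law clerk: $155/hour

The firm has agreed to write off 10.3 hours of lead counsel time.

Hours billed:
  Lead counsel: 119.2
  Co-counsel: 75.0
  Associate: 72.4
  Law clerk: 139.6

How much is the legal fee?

$170,875.50

Lead counsel: 119.2 × $895 = $106,684.00
Co-counsel: 75.0 × $420 = $31,500.00
Associate: 72.4 × $280 = $20,272.00
Law clerk: 139.6 × $155 = $21,638.00
Subtotal: $180,094.00
Write-off: 10.3 × $895 = $9,218.50
Total: $180,094.00 − $9,218.50 = $170,875.50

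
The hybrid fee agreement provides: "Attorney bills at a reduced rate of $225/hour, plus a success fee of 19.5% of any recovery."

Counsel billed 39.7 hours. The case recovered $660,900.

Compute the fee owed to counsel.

Hourly: 39.7 × $225 = $8,932.50
Success fee: 19.5% of $660,900 = $128,875.50
Total: $8,932.50 + $128,875.50 = $137,808.00

$137,808.00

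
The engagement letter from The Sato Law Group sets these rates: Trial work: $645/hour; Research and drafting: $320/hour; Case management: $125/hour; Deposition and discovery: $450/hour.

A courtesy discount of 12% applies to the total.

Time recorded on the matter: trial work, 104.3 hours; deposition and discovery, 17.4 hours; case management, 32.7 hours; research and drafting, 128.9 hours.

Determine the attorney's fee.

Trial work: 104.3 × $645 = $67,273.50
Research and drafting: 128.9 × $320 = $41,248.00
Case management: 32.7 × $125 = $4,087.50
Deposition and discovery: 17.4 × $450 = $7,830.00
Subtotal: $120,439.00
Less 12% discount: −$14,452.68
Total: $120,439.00 − $14,452.68 = $105,986.32

$105,986.32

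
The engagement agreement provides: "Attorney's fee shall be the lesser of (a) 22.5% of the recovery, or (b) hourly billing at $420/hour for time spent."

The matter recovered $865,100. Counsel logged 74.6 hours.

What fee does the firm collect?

(a) 22.5% of $865,100 = $194,647.50
(b) 74.6 × $420 = $31,332.00
The lesser is (b): $31,332.00.

$31,332.00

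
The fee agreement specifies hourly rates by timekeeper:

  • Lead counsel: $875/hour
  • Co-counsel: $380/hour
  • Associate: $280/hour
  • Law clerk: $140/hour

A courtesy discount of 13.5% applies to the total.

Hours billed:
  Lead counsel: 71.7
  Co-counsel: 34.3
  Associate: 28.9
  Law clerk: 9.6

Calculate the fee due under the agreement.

$73,704.49

Lead counsel: 71.7 × $875 = $62,737.50
Co-counsel: 34.3 × $380 = $13,034.00
Associate: 28.9 × $280 = $8,092.00
Law clerk: 9.6 × $140 = $1,344.00
Subtotal: $85,207.50
Less 13.5% discount: −$11,503.01
Total: $85,207.50 − $11,503.01 = $73,704.49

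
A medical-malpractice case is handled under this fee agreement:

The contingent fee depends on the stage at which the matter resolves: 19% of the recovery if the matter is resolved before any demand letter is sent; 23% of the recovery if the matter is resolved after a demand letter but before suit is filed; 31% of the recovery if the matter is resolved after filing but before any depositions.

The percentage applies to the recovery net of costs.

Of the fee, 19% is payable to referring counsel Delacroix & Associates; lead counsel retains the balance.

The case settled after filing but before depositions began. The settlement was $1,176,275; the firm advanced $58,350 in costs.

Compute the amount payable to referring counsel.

$65,845.78

Fee base (net of costs): $1,176,275 − $58,350 = $1,117,925
The matter settled after filing but before depositions began, so the 31% rate applies.
$1,117,925 × 31% = $346,556.75
Referral share: 19% of $346,556.75 = $65,845.78; lead counsel retains $346,556.75 − $65,845.78 = $280,710.97.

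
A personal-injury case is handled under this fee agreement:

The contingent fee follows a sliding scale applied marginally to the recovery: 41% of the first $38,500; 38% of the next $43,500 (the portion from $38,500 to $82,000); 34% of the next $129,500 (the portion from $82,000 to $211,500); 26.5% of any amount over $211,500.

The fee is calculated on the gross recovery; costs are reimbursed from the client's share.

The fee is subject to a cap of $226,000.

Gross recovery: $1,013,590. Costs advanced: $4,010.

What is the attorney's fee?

Fee base is the gross recovery, $1,013,590; costs are reimbursed separately.
First $38,500 at 41% = $15,785.00
Next $43,500 at 38% = $16,530.00
Next $129,500 at 34% = $44,030.00
Remaining $802,090 at 26.5% = $212,553.85
Fee: $15,785.00 + $16,530.00 + $44,030.00 + $212,553.85 = $288,898.85
$288,898.85 exceeds the $226,000 cap, so the fee is capped at $226,000.00.

$226,000.00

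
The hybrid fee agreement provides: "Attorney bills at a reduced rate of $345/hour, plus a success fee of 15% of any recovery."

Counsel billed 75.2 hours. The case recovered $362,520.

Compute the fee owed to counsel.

Hourly: 75.2 × $345 = $25,944.00
Success fee: 15% of $362,520 = $54,378.00
Total: $25,944.00 + $54,378.00 = $80,322.00

$80,322.00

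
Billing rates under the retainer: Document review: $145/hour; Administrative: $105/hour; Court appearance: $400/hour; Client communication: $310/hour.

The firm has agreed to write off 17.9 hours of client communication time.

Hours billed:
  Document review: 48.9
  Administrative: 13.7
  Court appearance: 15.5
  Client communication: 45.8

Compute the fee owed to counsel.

$23,378.00

Document review: 48.9 × $145 = $7,090.50
Administrative: 13.7 × $105 = $1,438.50
Court appearance: 15.5 × $400 = $6,200.00
Client communication: 45.8 × $310 = $14,198.00
Subtotal: $28,927.00
Write-off: 17.9 × $310 = $5,549.00
Total: $28,927.00 − $5,549.00 = $23,378.00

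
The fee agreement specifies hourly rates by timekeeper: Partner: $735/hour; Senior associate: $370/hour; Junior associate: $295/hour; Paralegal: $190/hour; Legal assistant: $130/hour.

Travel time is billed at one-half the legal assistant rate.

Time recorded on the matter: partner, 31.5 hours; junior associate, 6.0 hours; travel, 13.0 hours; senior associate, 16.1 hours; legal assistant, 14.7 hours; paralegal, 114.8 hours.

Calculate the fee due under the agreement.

$55,447.50

Partner: 31.5 × $735 = $23,152.50
Senior associate: 16.1 × $370 = $5,957.00
Junior associate: 6.0 × $295 = $1,770.00
Paralegal: 114.8 × $190 = $21,812.00
Legal assistant: 14.7 × $130 = $1,911.00
Subtotal: $23,152.50 + $5,957.00 + $1,770.00 + $21,812.00 + $1,911.00 = $54,602.50
Travel: 13.0 × ($130 ÷ 2) = 13.0 × $65.00 = $845.00
Total: $54,602.50 + $845.00 = $55,447.50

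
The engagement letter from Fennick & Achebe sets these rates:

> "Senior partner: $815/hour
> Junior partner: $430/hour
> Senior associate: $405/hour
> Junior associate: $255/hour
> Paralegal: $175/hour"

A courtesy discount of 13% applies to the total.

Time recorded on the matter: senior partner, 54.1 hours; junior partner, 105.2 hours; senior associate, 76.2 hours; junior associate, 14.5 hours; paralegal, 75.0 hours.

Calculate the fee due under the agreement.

$119,199.57

Senior partner: 54.1 × $815 = $44,091.50
Junior partner: 105.2 × $430 = $45,236.00
Senior associate: 76.2 × $405 = $30,861.00
Junior associate: 14.5 × $255 = $3,697.50
Paralegal: 75.0 × $175 = $13,125.00
Subtotal: $137,011.00
Less 13% discount: −$17,811.43
Total: $137,011.00 − $17,811.43 = $119,199.57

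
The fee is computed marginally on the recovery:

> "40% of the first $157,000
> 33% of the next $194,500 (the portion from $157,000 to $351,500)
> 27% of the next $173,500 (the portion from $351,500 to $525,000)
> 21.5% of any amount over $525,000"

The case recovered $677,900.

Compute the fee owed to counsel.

$206,703.50

First $157,000 at 40% = $62,800.00
Next $194,500 at 33% = $64,185.00
Next $173,500 at 27% = $46,845.00
Remaining $152,900 at 21.5% = $32,873.50
Fee: $62,800.00 + $64,185.00 + $46,845.00 + $32,873.50 = $206,703.50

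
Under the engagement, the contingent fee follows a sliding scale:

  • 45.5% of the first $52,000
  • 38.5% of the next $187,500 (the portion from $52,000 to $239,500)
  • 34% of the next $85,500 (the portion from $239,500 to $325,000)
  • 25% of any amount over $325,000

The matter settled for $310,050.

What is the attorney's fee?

First $52,000 at 45.5% = $23,660.00
Next $187,500 at 38.5% = $72,187.50
Remaining $70,550 at 34% = $23,987.00
Fee: $23,660.00 + $72,187.50 + $23,987.00 = $119,834.50

$119,834.50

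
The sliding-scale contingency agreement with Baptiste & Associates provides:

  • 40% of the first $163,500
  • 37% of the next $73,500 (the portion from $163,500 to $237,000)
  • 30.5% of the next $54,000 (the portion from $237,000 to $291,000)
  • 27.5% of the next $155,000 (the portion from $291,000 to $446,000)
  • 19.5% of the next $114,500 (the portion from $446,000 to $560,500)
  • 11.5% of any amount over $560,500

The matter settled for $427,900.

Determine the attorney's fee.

$146,712.50

First $163,500 at 40% = $65,400.00
Next $73,500 at 37% = $27,195.00
Next $54,000 at 30.5% = $16,470.00
Remaining $136,900 at 27.5% = $37,647.50
Fee: $65,400.00 + $27,195.00 + $16,470.00 + $37,647.50 = $146,712.50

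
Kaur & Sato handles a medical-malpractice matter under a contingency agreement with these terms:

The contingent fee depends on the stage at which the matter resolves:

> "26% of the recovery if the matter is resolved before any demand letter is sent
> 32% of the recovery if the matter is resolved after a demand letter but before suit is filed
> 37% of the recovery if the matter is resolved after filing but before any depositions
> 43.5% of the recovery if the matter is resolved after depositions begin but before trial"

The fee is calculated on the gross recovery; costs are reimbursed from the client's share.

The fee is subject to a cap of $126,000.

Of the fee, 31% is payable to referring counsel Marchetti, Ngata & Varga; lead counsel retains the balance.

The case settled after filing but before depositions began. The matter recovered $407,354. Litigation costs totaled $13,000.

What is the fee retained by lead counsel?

$86,940.00

Fee base is the gross recovery, $407,354; costs are reimbursed separately.
The matter settled after filing but before depositions began, so the 37% rate applies.
$407,354 × 37% = $150,720.98
$150,720.98 exceeds the $126,000 cap, so the fee is capped at $126,000.00.
Referral share: 31% of $126,000.00 = $39,060.00; lead counsel retains $126,000.00 − $39,060.00 = $86,940.00.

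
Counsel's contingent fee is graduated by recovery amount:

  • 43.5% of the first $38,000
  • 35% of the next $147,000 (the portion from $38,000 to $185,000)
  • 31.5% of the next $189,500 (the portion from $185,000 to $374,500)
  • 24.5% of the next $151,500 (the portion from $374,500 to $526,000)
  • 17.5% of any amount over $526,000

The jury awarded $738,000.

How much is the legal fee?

$201,890.00

First $38,000 at 43.5% = $16,530.00
Next $147,000 at 35% = $51,450.00
Next $189,500 at 31.5% = $59,692.50
Next $151,500 at 24.5% = $37,117.50
Remaining $212,000 at 17.5% = $37,100.00
Fee: $16,530.00 + $51,450.00 + $59,692.50 + $37,117.50 + $37,100.00 = $201,890.00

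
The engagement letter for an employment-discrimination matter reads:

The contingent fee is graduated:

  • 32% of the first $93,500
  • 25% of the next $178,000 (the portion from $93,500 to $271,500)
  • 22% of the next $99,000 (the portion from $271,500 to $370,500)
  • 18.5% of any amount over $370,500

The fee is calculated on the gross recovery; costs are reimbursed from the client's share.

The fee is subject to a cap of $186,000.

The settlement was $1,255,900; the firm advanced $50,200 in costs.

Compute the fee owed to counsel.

Fee base is the gross recovery, $1,255,900; costs are reimbursed separately.
First $93,500 at 32% = $29,920.00
Next $178,000 at 25% = $44,500.00
Next $99,000 at 22% = $21,780.00
Remaining $885,400 at 18.5% = $163,799.00
Fee: $29,920.00 + $44,500.00 + $21,780.00 + $163,799.00 = $259,999.00
$259,999.00 exceeds the $186,000 cap, so the fee is capped at $186,000.00.

$186,000.00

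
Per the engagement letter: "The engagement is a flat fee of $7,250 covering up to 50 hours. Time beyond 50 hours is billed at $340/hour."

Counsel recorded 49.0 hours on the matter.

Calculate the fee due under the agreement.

49.0 hours is within the 50-hour scope; only the flat fee applies.

$7,250.00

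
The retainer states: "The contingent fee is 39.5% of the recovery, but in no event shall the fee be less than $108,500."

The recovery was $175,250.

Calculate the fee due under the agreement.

39.5% of $175,250 = $69,223.75
That is below the $108,500 minimum, so the minimum applies.

$108,500.00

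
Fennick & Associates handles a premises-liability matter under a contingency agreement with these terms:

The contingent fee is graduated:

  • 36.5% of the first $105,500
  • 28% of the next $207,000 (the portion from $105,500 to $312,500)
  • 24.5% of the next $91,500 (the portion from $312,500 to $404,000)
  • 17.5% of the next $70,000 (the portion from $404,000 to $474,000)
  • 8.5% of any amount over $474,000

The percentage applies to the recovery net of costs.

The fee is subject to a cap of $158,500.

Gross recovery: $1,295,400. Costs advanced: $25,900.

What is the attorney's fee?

Fee base (net of costs): $1,295,400 − $25,900 = $1,269,500
First $105,500 at 36.5% = $38,507.50
Next $207,000 at 28% = $57,960.00
Next $91,500 at 24.5% = $22,417.50
Next $70,000 at 17.5% = $12,250.00
Remaining $795,500 at 8.5% = $67,617.50
Fee: $38,507.50 + $57,960.00 + $22,417.50 + $12,250.00 + $67,617.50 = $198,752.50
$198,752.50 exceeds the $158,500 cap, so the fee is capped at $158,500.00.

$158,500.00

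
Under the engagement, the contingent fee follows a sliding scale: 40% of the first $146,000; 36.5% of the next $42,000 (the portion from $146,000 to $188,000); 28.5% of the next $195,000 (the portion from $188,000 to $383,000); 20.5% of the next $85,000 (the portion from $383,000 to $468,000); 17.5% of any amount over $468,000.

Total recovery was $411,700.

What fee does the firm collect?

First $146,000 at 40% = $58,400.00
Next $42,000 at 36.5% = $15,330.00
Next $195,000 at 28.5% = $55,575.00
Remaining $28,700 at 20.5% = $5,883.50
Fee: $58,400.00 + $15,330.00 + $55,575.00 + $5,883.50 = $135,188.50

$135,188.50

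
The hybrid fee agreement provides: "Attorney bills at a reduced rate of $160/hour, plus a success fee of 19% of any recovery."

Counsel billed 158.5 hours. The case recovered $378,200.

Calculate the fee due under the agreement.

$97,218.00

Hourly: 158.5 × $160 = $25,360.00
Success fee: 19% of $378,200 = $71,858.00
Total: $25,360.00 + $71,858.00 = $97,218.00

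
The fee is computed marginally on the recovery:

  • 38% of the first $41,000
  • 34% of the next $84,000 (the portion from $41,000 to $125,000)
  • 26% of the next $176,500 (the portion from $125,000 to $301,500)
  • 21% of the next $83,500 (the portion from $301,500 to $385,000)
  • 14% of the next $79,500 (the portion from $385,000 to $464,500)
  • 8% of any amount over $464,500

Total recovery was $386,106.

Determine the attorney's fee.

$107,719.84

First $41,000 at 38% = $15,580.00
Next $84,000 at 34% = $28,560.00
Next $176,500 at 26% = $45,890.00
Next $83,500 at 21% = $17,535.00
Remaining $1,106 at 14% = $154.84
Fee: $15,580.00 + $28,560.00 + $45,890.00 + $17,535.00 + $154.84 = $107,719.84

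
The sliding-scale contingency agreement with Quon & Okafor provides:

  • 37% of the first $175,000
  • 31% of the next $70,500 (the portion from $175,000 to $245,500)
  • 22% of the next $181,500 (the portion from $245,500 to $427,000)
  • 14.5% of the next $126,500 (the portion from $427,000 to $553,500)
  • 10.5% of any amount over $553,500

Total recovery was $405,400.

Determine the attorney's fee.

$121,783.00

First $175,000 at 37% = $64,750.00
Next $70,500 at 31% = $21,855.00
Remaining $159,900 at 22% = $35,178.00
Fee: $64,750.00 + $21,855.00 + $35,178.00 = $121,783.00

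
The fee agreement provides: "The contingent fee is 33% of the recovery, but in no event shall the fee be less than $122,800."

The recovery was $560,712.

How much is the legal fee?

33% of $560,712 = $185,034.96
That exceeds the $122,800 minimum.

$185,034.96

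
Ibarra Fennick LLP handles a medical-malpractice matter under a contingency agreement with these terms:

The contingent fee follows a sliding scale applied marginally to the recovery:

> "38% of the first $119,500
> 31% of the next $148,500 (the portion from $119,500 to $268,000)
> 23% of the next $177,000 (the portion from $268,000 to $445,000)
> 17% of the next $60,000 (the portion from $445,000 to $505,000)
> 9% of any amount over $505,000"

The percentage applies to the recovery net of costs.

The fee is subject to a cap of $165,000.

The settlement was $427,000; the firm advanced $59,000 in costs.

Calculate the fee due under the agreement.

$114,445.00

Fee base (net of costs): $427,000 − $59,000 = $368,000
First $119,500 at 38% = $45,410.00
Next $148,500 at 31% = $46,035.00
Remaining $100,000 at 23% = $23,000.00
Fee: $45,410.00 + $46,035.00 + $23,000.00 = $114,445.00
$114,445.00 is under the $165,000 cap.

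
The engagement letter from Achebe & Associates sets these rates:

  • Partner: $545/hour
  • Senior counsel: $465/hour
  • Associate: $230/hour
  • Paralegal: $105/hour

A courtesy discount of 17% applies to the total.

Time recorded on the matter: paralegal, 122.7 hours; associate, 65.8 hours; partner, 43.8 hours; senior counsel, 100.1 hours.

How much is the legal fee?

Partner: 43.8 × $545 = $23,871.00
Senior counsel: 100.1 × $465 = $46,546.50
Associate: 65.8 × $230 = $15,134.00
Paralegal: 122.7 × $105 = $12,883.50
Subtotal: $98,435.00
Less 17% discount: −$16,733.95
Total: $98,435.00 − $16,733.95 = $81,701.05

$81,701.05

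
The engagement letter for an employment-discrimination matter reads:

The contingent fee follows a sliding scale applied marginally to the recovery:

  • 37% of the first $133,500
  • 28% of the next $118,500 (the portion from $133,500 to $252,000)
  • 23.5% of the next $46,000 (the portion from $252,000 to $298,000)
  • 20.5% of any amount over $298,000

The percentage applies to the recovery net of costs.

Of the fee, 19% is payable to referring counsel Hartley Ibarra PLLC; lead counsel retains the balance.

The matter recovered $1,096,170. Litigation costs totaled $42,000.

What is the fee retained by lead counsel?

$201,203.88

Fee base (net of costs): $1,096,170 − $42,000 = $1,054,170
First $133,500 at 37% = $49,395.00
Next $118,500 at 28% = $33,180.00
Next $46,000 at 23.5% = $10,810.00
Remaining $756,170 at 20.5% = $155,014.85
Fee: $49,395.00 + $33,180.00 + $10,810.00 + $155,014.85 = $248,399.85
Referral share: 19% of $248,399.85 = $47,195.97; lead counsel retains $248,399.85 − $47,195.97 = $201,203.88.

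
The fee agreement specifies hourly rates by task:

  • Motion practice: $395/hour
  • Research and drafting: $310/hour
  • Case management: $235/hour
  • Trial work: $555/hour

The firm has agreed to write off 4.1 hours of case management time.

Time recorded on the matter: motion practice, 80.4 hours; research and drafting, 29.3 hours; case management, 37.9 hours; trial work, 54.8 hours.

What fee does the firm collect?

$79,198.00

Motion practice: 80.4 × $395 = $31,758.00
Research and drafting: 29.3 × $310 = $9,083.00
Case management: 37.9 × $235 = $8,906.50
Trial work: 54.8 × $555 = $30,414.00
Subtotal: $80,161.50
Write-off: 4.1 × $235 = $963.50
Total: $80,161.50 − $963.50 = $79,198.00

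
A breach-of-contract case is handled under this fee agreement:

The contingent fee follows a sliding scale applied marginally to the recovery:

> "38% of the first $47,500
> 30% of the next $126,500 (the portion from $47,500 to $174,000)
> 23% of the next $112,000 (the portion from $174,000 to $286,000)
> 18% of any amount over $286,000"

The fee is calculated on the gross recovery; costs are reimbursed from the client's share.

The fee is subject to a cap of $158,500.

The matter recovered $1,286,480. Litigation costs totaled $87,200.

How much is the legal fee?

Fee base is the gross recovery, $1,286,480; costs are reimbursed separately.
First $47,500 at 38% = $18,050.00
Next $126,500 at 30% = $37,950.00
Next $112,000 at 23% = $25,760.00
Remaining $1,000,480 at 18% = $180,086.40
Fee: $18,050.00 + $37,950.00 + $25,760.00 + $180,086.40 = $261,846.40
$261,846.40 exceeds the $158,500 cap, so the fee is capped at $158,500.00.

$158,500.00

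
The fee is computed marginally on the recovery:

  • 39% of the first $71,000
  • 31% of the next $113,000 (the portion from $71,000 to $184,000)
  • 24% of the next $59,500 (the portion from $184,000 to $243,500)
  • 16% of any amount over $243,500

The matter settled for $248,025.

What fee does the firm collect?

$77,724.00

First $71,000 at 39% = $27,690.00
Next $113,000 at 31% = $35,030.00
Next $59,500 at 24% = $14,280.00
Remaining $4,525 at 16% = $724.00
Fee: $27,690.00 + $35,030.00 + $14,280.00 + $724.00 = $77,724.00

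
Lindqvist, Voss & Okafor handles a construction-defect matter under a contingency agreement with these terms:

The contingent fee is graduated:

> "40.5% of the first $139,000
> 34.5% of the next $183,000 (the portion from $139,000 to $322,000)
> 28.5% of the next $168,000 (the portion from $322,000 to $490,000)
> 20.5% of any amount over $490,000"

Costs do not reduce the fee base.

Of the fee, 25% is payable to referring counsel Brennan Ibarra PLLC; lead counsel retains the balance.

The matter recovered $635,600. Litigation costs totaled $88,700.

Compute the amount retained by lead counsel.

$147,868.50

Fee base is the gross recovery, $635,600; costs are reimbursed separately.
First $139,000 at 40.5% = $56,295.00
Next $183,000 at 34.5% = $63,135.00
Next $168,000 at 28.5% = $47,880.00
Remaining $145,600 at 20.5% = $29,848.00
Fee: $56,295.00 + $63,135.00 + $47,880.00 + $29,848.00 = $197,158.00
Referral share: 25% of $197,158.00 = $49,289.50; lead counsel retains $197,158.00 − $49,289.50 = $147,868.50.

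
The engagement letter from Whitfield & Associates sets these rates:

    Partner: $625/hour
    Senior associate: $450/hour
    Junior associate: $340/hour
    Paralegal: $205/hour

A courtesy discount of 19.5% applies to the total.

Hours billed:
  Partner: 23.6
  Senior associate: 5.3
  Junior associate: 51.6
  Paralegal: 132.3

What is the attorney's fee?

$49,749.40

Partner: 23.6 × $625 = $14,750.00
Senior associate: 5.3 × $450 = $2,385.00
Junior associate: 51.6 × $340 = $17,544.00
Paralegal: 132.3 × $205 = $27,121.50
Subtotal: $61,800.50
Less 19.5% discount: −$12,051.10
Total: $61,800.50 − $12,051.10 = $49,749.40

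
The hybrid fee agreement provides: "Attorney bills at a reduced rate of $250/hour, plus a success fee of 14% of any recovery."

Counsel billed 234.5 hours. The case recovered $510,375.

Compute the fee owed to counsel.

Hourly: 234.5 × $250 = $58,625.00
Success fee: 14% of $510,375 = $71,452.50
Total: $58,625.00 + $71,452.50 = $130,077.50

$130,077.50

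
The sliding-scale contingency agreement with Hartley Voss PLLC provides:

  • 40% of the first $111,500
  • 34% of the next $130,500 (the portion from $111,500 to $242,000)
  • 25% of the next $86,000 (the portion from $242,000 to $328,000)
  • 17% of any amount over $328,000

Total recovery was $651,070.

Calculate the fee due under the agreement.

First $111,500 at 40% = $44,600.00
Next $130,500 at 34% = $44,370.00
Next $86,000 at 25% = $21,500.00
Remaining $323,070 at 17% = $54,921.90
Fee: $44,600.00 + $44,370.00 + $21,500.00 + $54,921.90 = $165,391.90

$165,391.90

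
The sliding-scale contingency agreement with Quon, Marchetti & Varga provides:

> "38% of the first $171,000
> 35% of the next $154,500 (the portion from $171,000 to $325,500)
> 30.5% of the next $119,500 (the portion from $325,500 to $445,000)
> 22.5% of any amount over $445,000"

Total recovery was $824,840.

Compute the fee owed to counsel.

First $171,000 at 38% = $64,980.00
Next $154,500 at 35% = $54,075.00
Next $119,500 at 30.5% = $36,447.50
Remaining $379,840 at 22.5% = $85,464.00
Fee: $64,980.00 + $54,075.00 + $36,447.50 + $85,464.00 = $240,966.50

$240,966.50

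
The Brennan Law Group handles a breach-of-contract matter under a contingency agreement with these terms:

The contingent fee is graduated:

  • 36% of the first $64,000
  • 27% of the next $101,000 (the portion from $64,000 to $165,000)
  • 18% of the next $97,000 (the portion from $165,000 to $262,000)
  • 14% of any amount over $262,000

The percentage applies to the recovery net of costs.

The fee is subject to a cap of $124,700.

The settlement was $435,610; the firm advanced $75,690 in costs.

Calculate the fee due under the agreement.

Fee base (net of costs): $435,610 − $75,690 = $359,920
First $64,000 at 36% = $23,040.00
Next $101,000 at 27% = $27,270.00
Next $97,000 at 18% = $17,460.00
Remaining $97,920 at 14% = $13,708.80
Fee: $23,040.00 + $27,270.00 + $17,460.00 + $13,708.80 = $81,478.80
$81,478.80 is under the $124,700 cap.

$81,478.80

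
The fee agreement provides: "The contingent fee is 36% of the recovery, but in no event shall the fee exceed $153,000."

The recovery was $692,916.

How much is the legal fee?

36% of $692,916 = $249,449.76
That exceeds the $153,000 cap, so the fee is capped at $153,000.

$153,000.00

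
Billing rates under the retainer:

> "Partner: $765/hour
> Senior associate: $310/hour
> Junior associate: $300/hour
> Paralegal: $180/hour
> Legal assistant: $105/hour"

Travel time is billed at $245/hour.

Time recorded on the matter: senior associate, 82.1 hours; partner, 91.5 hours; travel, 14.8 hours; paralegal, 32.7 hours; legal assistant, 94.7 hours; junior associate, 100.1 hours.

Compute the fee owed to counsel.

Partner: 91.5 × $765 = $69,997.50
Senior associate: 82.1 × $310 = $25,451.00
Junior associate: 100.1 × $300 = $30,030.00
Paralegal: 32.7 × $180 = $5,886.00
Legal assistant: 94.7 × $105 = $9,943.50
Subtotal: $69,997.50 + $25,451.00 + $30,030.00 + $5,886.00 + $9,943.50 = $141,308.00
Travel: 14.8 × $245 = $3,626.00
Total: $141,308.00 + $3,626.00 = $144,934.00

$144,934.00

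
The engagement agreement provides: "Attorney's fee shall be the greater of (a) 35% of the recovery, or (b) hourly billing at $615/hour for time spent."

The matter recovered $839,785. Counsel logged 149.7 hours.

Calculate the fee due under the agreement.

(a) 35% of $839,785 = $293,924.75
(b) 149.7 × $615 = $92,065.50
The greater is (a): $293,924.75.

$293,924.75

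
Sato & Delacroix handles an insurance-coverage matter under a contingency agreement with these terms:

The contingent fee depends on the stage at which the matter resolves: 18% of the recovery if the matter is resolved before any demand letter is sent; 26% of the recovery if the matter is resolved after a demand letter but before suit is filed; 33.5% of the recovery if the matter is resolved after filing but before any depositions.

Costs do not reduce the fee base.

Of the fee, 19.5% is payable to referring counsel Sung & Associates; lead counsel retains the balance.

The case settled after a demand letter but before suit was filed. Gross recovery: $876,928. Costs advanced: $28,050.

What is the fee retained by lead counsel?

Fee base is the gross recovery, $876,928; costs are reimbursed separately.
The matter settled after a demand letter but before suit was filed, so the 26% rate applies.
$876,928 × 26% = $228,001.28
Referral share: 19.5% of $228,001.28 = $44,460.25; lead counsel retains $228,001.28 − $44,460.25 = $183,541.03.

$183,541.03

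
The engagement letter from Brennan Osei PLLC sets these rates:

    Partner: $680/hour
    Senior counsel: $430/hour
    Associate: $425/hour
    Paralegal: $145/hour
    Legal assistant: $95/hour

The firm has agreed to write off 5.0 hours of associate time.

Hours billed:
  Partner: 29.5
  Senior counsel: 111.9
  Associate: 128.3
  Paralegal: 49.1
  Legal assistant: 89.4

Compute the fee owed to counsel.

$136,192.00

Partner: 29.5 × $680 = $20,060.00
Senior counsel: 111.9 × $430 = $48,117.00
Associate: 128.3 × $425 = $54,527.50
Paralegal: 49.1 × $145 = $7,119.50
Legal assistant: 89.4 × $95 = $8,493.00
Subtotal: $138,317.00
Write-off: 5.0 × $425 = $2,125.00
Total: $138,317.00 − $2,125.00 = $136,192.00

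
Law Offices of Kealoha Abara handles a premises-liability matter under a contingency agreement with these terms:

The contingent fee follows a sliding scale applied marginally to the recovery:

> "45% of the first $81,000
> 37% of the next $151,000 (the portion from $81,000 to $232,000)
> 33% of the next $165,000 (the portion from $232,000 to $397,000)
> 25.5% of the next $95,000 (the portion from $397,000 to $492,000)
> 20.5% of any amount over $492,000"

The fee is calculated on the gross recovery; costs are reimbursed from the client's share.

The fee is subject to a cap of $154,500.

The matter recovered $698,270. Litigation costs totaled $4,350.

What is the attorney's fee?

$154,500.00

Fee base is the gross recovery, $698,270; costs are reimbursed separately.
First $81,000 at 45% = $36,450.00
Next $151,000 at 37% = $55,870.00
Next $165,000 at 33% = $54,450.00
Next $95,000 at 25.5% = $24,225.00
Remaining $206,270 at 20.5% = $42,285.35
Fee: $36,450.00 + $55,870.00 + $54,450.00 + $24,225.00 + $42,285.35 = $213,280.35
$213,280.35 exceeds the $154,500 cap, so the fee is capped at $154,500.00.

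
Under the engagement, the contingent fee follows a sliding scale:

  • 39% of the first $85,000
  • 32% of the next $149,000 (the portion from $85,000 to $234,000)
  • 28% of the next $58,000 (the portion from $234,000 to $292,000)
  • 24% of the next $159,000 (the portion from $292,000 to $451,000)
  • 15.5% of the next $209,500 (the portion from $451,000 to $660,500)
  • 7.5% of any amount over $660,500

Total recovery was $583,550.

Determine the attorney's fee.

$155,775.25

First $85,000 at 39% = $33,150.00
Next $149,000 at 32% = $47,680.00
Next $58,000 at 28% = $16,240.00
Next $159,000 at 24% = $38,160.00
Remaining $132,550 at 15.5% = $20,545.25
Fee: $33,150.00 + $47,680.00 + $16,240.00 + $38,160.00 + $20,545.25 = $155,775.25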